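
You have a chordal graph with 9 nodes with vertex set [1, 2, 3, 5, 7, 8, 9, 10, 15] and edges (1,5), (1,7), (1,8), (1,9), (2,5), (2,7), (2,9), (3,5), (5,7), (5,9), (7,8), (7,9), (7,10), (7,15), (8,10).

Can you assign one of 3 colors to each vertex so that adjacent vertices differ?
No, G is not 3-colorable

The clique on vertices [1, 5, 7, 9] has size 4 > 3, so it alone needs 4 colors.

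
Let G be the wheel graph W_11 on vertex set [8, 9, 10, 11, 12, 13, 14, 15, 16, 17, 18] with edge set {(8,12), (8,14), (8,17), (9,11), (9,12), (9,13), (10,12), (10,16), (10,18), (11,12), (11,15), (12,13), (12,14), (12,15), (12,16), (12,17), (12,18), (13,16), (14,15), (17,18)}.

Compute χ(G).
Clique number ω(G) = 3 (lower bound: χ ≥ ω).
The clique on [8, 12, 17] has size 3, forcing χ ≥ 3, and the coloring below uses 3 colors, so χ(G) = 3.
A valid 3-coloring: color 1: [12]; color 2: [8, 9, 15, 16, 18]; color 3: [10, 11, 13, 14, 17].

χ(G) = 3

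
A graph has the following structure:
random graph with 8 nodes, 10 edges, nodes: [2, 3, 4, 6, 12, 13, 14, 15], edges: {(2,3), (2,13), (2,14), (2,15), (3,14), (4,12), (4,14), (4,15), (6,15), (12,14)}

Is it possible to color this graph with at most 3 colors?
Yes, G is 3-colorable

A valid 3-coloring: color 1: [13, 14, 15]; color 2: [2, 6, 12]; color 3: [3, 4].
(χ(G) = 3 ≤ 3.)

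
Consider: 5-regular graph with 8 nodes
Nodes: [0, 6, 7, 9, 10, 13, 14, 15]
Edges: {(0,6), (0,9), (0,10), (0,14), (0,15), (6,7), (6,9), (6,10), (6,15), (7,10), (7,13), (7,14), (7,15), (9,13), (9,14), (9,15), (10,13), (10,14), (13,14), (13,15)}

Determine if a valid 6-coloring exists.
Yes, G is 6-colorable

A valid 6-coloring: color 1: [7, 9]; color 2: [6, 14]; color 3: [0, 13]; color 4: [10, 15].
(χ(G) = 4 ≤ 6.)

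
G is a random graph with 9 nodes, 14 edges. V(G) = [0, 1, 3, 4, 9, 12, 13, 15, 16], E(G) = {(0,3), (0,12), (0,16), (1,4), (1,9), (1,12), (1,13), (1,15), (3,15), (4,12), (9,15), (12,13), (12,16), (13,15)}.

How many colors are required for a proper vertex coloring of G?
Clique number ω(G) = 3 (lower bound: χ ≥ ω).
The clique on [0, 12, 16] has size 3, forcing χ ≥ 3, and the coloring below uses 3 colors, so χ(G) = 3.
A valid 3-coloring: color 1: [12, 15]; color 2: [0, 1]; color 3: [3, 4, 9, 13, 16].

χ(G) = 3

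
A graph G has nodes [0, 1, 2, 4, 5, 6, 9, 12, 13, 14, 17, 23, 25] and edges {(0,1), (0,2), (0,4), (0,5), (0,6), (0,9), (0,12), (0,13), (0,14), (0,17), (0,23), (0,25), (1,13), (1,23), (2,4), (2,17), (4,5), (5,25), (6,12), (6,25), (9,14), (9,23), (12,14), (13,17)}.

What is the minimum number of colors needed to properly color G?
χ(G) = 3

Clique number ω(G) = 3 (lower bound: χ ≥ ω).
The clique on [0, 1, 13] has size 3, forcing χ ≥ 3, and the coloring below uses 3 colors, so χ(G) = 3.
A valid 3-coloring: color 1: [0]; color 2: [1, 4, 9, 12, 17, 25]; color 3: [2, 5, 6, 13, 14, 23].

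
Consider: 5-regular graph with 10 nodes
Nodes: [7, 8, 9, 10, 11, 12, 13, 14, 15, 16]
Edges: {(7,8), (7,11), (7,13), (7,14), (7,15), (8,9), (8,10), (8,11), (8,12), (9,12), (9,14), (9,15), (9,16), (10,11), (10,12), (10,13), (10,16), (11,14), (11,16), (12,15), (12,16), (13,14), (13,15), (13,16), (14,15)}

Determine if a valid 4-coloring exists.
Yes, G is 4-colorable

A valid 4-coloring: color 1: [9, 11, 13]; color 2: [7, 10]; color 3: [8, 15, 16]; color 4: [12, 14].
(χ(G) = 4 ≤ 4.)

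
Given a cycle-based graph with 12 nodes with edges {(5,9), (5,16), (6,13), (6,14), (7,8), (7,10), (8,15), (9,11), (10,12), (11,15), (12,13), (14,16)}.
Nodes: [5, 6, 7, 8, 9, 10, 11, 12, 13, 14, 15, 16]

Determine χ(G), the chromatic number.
χ(G) = 2

Clique number ω(G) = 2 (lower bound: χ ≥ ω).
The graph is bipartite (no odd cycle), so 2 colors suffice: χ(G) = 2.
A valid 2-coloring: color 1: [5, 8, 10, 11, 13, 14]; color 2: [6, 7, 9, 12, 15, 16].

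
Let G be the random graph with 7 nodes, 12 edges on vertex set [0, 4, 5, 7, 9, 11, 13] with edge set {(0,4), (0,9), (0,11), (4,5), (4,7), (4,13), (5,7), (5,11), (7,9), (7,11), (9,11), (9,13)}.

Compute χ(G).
Clique number ω(G) = 3 (lower bound: χ ≥ ω).
The clique on [0, 9, 11] has size 3, forcing χ ≥ 3, and the coloring below uses 3 colors, so χ(G) = 3.
A valid 3-coloring: color 1: [5, 9]; color 2: [4, 11]; color 3: [0, 7, 13].

χ(G) = 3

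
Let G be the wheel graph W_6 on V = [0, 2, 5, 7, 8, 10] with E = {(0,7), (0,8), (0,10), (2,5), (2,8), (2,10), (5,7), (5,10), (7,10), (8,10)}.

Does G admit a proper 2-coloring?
No, G is not 2-colorable

The clique on vertices [0, 8, 10] has size 3 > 2, so it alone needs 3 colors.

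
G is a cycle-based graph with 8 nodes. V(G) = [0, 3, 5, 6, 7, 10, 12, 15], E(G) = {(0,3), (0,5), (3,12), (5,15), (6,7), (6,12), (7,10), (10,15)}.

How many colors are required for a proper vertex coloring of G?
Clique number ω(G) = 2 (lower bound: χ ≥ ω).
The graph is bipartite (no odd cycle), so 2 colors suffice: χ(G) = 2.
A valid 2-coloring: color 1: [0, 7, 12, 15]; color 2: [3, 5, 6, 10].

χ(G) = 2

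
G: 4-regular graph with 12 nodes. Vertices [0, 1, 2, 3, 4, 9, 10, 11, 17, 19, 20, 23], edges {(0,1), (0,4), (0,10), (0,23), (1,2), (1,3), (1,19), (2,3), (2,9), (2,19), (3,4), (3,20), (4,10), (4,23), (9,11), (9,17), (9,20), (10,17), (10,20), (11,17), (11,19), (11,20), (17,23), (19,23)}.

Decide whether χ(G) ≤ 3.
A valid 3-coloring: color 1: [1, 10, 11, 23]; color 2: [0, 3, 9, 19]; color 3: [2, 4, 17, 20].
(χ(G) = 3 ≤ 3.)

Yes, G is 3-colorable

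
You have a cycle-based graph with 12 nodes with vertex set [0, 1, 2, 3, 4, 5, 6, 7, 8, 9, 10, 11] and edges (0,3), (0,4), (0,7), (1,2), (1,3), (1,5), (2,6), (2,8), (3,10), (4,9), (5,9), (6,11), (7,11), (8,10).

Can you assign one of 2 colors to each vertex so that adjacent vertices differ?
No, G is not 2-colorable

Odd cycle [1, 3, 10, 8, 2] needs 3 colors (χ ≥ 3).
Hence χ(G) ≥ 3 > 2, so no proper 2-coloring exists.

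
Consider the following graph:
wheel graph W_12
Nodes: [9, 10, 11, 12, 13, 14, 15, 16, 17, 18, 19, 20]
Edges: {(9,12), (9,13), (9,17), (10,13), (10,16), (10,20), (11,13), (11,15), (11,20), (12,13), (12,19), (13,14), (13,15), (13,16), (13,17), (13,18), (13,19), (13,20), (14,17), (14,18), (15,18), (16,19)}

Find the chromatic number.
χ(G) = 4

Clique number ω(G) = 3 (lower bound: χ ≥ ω).
Odd cycle [18, 14, 17, 9, 12, 19, 16, 10, 20, 11, 15] needs 3 colors (χ ≥ 3).
Vertex 13 is adjacent to every vertex of [9, 10, 11, 12, 14, 15, 16, 17, 18, 19, 20], which already need 3 colors among themselves, so 13 needs a new color (χ ≥ 4).
The coloring below uses 4 colors, so χ(G) = 4.
A valid 4-coloring: color 1: [13]; color 2: [11, 12, 16, 17, 18]; color 3: [9, 10, 14, 15, 19]; color 4: [20].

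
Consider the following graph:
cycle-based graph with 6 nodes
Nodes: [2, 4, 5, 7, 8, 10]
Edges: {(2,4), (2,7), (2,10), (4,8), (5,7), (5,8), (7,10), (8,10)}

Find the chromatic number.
χ(G) = 3

Clique number ω(G) = 3 (lower bound: χ ≥ ω).
The clique on [2, 7, 10] has size 3, forcing χ ≥ 3, and the coloring below uses 3 colors, so χ(G) = 3.
A valid 3-coloring: color 1: [2, 8]; color 2: [4, 5, 10]; color 3: [7].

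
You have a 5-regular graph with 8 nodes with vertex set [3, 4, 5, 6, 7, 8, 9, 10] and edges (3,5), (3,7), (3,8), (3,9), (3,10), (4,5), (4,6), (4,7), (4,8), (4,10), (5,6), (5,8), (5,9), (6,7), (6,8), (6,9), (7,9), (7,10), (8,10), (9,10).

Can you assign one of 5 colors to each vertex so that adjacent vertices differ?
Yes, G is 5-colorable

A valid 5-coloring: color 1: [4, 9]; color 2: [5, 10]; color 3: [7, 8]; color 4: [3, 6].
(χ(G) = 4 ≤ 5.)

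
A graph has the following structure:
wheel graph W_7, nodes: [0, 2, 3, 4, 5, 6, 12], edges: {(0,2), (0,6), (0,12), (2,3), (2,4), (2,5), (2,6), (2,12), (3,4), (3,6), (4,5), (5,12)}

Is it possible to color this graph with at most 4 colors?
Yes, G is 4-colorable

A valid 4-coloring: color 1: [2]; color 2: [4, 6, 12]; color 3: [0, 3, 5].
(χ(G) = 3 ≤ 4.)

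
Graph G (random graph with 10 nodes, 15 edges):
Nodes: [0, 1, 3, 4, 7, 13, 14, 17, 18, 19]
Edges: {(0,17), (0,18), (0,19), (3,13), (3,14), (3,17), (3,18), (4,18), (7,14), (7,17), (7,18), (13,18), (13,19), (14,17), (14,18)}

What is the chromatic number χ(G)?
Clique number ω(G) = 3 (lower bound: χ ≥ ω).
The clique on [3, 13, 18] has size 3, forcing χ ≥ 3, and the coloring below uses 3 colors, so χ(G) = 3.
A valid 3-coloring: color 1: [1, 17, 18, 19]; color 2: [0, 4, 13, 14]; color 3: [3, 7].

χ(G) = 3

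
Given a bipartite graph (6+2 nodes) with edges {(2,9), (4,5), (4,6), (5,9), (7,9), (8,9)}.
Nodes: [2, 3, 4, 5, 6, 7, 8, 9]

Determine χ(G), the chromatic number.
χ(G) = 2

Clique number ω(G) = 2 (lower bound: χ ≥ ω).
The graph is bipartite (no odd cycle), so 2 colors suffice: χ(G) = 2.
A valid 2-coloring: color 1: [3, 4, 9]; color 2: [2, 5, 6, 7, 8].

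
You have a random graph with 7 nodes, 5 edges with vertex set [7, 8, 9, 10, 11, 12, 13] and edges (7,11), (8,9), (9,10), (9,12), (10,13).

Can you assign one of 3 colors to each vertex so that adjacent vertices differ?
A valid 3-coloring: color 1: [7, 9, 13]; color 2: [8, 10, 11, 12].
(χ(G) = 2 ≤ 3.)

Yes, G is 3-colorable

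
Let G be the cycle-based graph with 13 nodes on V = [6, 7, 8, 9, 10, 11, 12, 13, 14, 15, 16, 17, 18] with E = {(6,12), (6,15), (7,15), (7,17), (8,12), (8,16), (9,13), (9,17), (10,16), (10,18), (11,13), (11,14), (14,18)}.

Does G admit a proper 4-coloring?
Yes, G is 4-colorable

A valid 4-coloring: color 1: [6, 7, 9, 11, 16, 18]; color 2: [10, 12, 13, 14, 15, 17]; color 3: [8].
(χ(G) = 3 ≤ 4.)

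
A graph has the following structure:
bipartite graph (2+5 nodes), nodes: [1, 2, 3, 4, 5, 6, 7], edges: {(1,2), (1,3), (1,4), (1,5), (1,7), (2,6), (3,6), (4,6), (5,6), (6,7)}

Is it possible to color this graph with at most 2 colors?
A valid 2-coloring: color 1: [1, 6]; color 2: [2, 3, 4, 5, 7].
(χ(G) = 2 ≤ 2.)

Yes, G is 2-colorable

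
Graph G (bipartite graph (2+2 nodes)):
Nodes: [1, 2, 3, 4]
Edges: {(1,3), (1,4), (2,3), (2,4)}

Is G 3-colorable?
A valid 3-coloring: color 1: [3, 4]; color 2: [1, 2].
(χ(G) = 2 ≤ 3.)

Yes, G is 3-colorable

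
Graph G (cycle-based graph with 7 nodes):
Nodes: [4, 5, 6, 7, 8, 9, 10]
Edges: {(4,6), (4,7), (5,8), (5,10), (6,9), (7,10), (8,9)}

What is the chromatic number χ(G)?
χ(G) = 3

Clique number ω(G) = 2 (lower bound: χ ≥ ω).
Odd cycle [8, 5, 10, 7, 4, 6, 9] needs 3 colors (χ ≥ 3).
The coloring below uses 3 colors, so χ(G) = 3.
A valid 3-coloring: color 1: [6, 8, 10]; color 2: [5, 7, 9]; color 3: [4].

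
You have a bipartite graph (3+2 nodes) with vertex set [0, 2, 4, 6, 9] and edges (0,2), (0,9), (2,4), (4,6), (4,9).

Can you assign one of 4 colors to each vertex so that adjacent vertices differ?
Yes, G is 4-colorable

A valid 4-coloring: color 1: [0, 4]; color 2: [2, 6, 9].
(χ(G) = 2 ≤ 4.)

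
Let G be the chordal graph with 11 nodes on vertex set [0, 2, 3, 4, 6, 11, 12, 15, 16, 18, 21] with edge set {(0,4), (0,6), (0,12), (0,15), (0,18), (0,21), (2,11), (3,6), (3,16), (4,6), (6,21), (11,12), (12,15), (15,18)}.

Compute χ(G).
χ(G) = 3

Clique number ω(G) = 3 (lower bound: χ ≥ ω).
The clique on [0, 15, 18] has size 3, forcing χ ≥ 3, and the coloring below uses 3 colors, so χ(G) = 3.
A valid 3-coloring: color 1: [0, 3, 11]; color 2: [2, 6, 15, 16]; color 3: [4, 12, 18, 21].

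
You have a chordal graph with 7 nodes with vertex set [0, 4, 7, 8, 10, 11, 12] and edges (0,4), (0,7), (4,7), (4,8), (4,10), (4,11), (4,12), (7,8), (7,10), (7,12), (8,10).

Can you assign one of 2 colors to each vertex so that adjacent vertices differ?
The clique on vertices [4, 7, 8, 10] has size 4 > 2, so it alone needs 4 colors.

No, G is not 2-colorable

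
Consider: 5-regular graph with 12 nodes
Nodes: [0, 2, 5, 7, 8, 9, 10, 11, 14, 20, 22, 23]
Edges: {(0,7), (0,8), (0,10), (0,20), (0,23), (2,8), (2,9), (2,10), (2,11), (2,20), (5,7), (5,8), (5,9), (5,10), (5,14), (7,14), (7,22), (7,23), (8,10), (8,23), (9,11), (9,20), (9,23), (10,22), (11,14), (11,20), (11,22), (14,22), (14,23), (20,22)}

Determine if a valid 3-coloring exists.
The clique on vertices [2, 9, 11, 20] has size 4 > 3, so it alone needs 4 colors.

No, G is not 3-colorable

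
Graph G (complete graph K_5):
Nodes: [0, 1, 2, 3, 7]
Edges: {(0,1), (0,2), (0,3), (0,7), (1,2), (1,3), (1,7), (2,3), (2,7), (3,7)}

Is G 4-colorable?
The clique on vertices [0, 1, 2, 3, 7] has size 5 > 4, so it alone needs 5 colors.

No, G is not 4-colorable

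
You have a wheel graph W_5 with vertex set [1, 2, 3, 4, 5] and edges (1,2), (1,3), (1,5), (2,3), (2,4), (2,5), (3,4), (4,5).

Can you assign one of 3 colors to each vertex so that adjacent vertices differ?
A valid 3-coloring: color 1: [2]; color 2: [1, 4]; color 3: [3, 5].
(χ(G) = 3 ≤ 3.)

Yes, G is 3-colorable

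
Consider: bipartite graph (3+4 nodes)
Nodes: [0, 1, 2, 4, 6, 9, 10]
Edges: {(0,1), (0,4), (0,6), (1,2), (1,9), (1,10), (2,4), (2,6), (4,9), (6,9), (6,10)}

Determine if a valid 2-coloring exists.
A valid 2-coloring: color 1: [1, 4, 6]; color 2: [0, 2, 9, 10].
(χ(G) = 2 ≤ 2.)

Yes, G is 2-colorable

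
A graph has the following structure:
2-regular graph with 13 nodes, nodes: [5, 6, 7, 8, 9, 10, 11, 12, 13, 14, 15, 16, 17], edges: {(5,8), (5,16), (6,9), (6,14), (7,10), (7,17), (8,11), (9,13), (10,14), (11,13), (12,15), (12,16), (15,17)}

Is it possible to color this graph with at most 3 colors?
A valid 3-coloring: color 1: [6, 8, 10, 13, 16, 17]; color 2: [5, 7, 9, 11, 12, 14]; color 3: [15].
(χ(G) = 3 ≤ 3.)

Yes, G is 3-colorable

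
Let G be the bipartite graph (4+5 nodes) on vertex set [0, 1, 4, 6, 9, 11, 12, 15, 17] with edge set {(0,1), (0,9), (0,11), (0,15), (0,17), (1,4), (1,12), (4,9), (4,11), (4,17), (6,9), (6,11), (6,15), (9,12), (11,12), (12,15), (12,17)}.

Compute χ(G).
χ(G) = 2

Clique number ω(G) = 2 (lower bound: χ ≥ ω).
The graph is bipartite (no odd cycle), so 2 colors suffice: χ(G) = 2.
A valid 2-coloring: color 1: [0, 4, 6, 12]; color 2: [1, 9, 11, 15, 17].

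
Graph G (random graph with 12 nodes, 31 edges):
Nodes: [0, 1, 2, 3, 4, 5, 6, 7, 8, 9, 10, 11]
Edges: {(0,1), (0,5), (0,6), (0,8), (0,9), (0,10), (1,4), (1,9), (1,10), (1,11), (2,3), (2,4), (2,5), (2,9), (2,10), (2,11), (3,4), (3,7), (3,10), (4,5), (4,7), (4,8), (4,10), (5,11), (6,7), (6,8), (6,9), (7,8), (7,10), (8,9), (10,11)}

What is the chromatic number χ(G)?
χ(G) = 4

Clique number ω(G) = 4 (lower bound: χ ≥ ω).
The clique on [0, 6, 8, 9] has size 4, forcing χ ≥ 4, and the coloring below uses 4 colors, so χ(G) = 4.
A valid 4-coloring: color 1: [5, 9, 10]; color 2: [4, 6, 11]; color 3: [0, 2, 7]; color 4: [1, 3, 8].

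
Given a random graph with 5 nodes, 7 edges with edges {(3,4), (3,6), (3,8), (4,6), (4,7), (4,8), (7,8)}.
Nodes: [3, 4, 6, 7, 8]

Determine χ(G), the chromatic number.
Clique number ω(G) = 3 (lower bound: χ ≥ ω).
The clique on [3, 4, 8] has size 3, forcing χ ≥ 3, and the coloring below uses 3 colors, so χ(G) = 3.
A valid 3-coloring: color 1: [4]; color 2: [6, 8]; color 3: [3, 7].

χ(G) = 3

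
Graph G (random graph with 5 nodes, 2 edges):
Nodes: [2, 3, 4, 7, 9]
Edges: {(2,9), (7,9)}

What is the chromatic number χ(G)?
χ(G) = 2

Clique number ω(G) = 2 (lower bound: χ ≥ ω).
The graph is bipartite (no odd cycle), so 2 colors suffice: χ(G) = 2.
A valid 2-coloring: color 1: [3, 4, 9]; color 2: [2, 7].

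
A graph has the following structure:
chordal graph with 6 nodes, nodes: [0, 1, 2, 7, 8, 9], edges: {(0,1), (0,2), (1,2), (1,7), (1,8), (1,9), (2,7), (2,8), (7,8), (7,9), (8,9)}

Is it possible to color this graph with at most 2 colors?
No, G is not 2-colorable

The clique on vertices [1, 7, 8, 9] has size 4 > 2, so it alone needs 4 colors.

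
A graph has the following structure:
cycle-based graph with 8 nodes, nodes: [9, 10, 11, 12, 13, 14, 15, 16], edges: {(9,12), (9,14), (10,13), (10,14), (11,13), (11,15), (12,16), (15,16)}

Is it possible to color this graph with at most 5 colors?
A valid 5-coloring: color 1: [12, 13, 14, 15]; color 2: [9, 10, 11, 16].
(χ(G) = 2 ≤ 5.)

Yes, G is 5-colorable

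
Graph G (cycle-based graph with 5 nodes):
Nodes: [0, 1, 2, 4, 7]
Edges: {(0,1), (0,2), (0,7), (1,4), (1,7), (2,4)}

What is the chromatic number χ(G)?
Clique number ω(G) = 3 (lower bound: χ ≥ ω).
The clique on [0, 1, 7] has size 3, forcing χ ≥ 3, and the coloring below uses 3 colors, so χ(G) = 3.
A valid 3-coloring: color 1: [0, 4]; color 2: [1, 2]; color 3: [7].

χ(G) = 3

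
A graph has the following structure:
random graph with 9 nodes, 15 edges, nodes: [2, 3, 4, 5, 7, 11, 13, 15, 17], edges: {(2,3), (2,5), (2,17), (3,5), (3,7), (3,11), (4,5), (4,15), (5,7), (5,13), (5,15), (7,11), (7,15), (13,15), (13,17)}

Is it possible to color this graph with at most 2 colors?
No, G is not 2-colorable

The clique on vertices [3, 7, 11] has size 3 > 2, so it alone needs 3 colors.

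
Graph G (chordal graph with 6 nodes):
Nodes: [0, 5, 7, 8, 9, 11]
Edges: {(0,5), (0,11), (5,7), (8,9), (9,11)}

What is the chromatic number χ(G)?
χ(G) = 2

Clique number ω(G) = 2 (lower bound: χ ≥ ω).
The graph is bipartite (no odd cycle), so 2 colors suffice: χ(G) = 2.
A valid 2-coloring: color 1: [5, 8, 11]; color 2: [0, 7, 9].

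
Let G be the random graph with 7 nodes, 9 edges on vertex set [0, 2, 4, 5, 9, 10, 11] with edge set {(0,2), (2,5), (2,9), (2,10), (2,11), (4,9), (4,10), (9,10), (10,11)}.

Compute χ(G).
χ(G) = 3

Clique number ω(G) = 3 (lower bound: χ ≥ ω).
The clique on [2, 9, 10] has size 3, forcing χ ≥ 3, and the coloring below uses 3 colors, so χ(G) = 3.
A valid 3-coloring: color 1: [2, 4]; color 2: [0, 5, 10]; color 3: [9, 11].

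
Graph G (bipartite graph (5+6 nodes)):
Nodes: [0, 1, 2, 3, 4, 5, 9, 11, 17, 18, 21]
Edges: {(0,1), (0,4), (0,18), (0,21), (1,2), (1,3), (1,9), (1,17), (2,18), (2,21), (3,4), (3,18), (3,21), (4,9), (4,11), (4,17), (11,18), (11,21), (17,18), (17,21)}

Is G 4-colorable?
A valid 4-coloring: color 1: [1, 4, 5, 18, 21]; color 2: [0, 2, 3, 9, 11, 17].
(χ(G) = 2 ≤ 4.)

Yes, G is 4-colorable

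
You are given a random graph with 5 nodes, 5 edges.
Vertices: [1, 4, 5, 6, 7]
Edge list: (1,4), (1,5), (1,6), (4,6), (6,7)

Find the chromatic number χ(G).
Clique number ω(G) = 3 (lower bound: χ ≥ ω).
The clique on [1, 4, 6] has size 3, forcing χ ≥ 3, and the coloring below uses 3 colors, so χ(G) = 3.
A valid 3-coloring: color 1: [5, 6]; color 2: [1, 7]; color 3: [4].

χ(G) = 3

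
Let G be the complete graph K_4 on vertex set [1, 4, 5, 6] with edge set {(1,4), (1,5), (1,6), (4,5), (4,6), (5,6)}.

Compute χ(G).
Clique number ω(G) = 4 (lower bound: χ ≥ ω).
The clique on [1, 4, 5, 6] has size 4, forcing χ ≥ 4, and the coloring below uses 4 colors, so χ(G) = 4.
A valid 4-coloring: color 1: [4]; color 2: [6]; color 3: [5]; color 4: [1].

χ(G) = 4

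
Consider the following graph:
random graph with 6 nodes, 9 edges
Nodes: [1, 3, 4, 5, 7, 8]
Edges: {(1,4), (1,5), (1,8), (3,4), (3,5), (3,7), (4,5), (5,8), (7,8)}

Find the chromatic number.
Clique number ω(G) = 3 (lower bound: χ ≥ ω).
The clique on [1, 5, 8] has size 3, forcing χ ≥ 3, and the coloring below uses 3 colors, so χ(G) = 3.
A valid 3-coloring: color 1: [5, 7]; color 2: [4, 8]; color 3: [1, 3].

χ(G) = 3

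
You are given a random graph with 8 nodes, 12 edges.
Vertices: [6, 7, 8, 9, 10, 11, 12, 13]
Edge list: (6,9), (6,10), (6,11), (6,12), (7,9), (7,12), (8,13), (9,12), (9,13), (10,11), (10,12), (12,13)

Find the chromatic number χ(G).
Clique number ω(G) = 3 (lower bound: χ ≥ ω).
The clique on [6, 10, 11] has size 3, forcing χ ≥ 3, and the coloring below uses 3 colors, so χ(G) = 3.
A valid 3-coloring: color 1: [8, 11, 12]; color 2: [9, 10]; color 3: [6, 7, 13].

χ(G) = 3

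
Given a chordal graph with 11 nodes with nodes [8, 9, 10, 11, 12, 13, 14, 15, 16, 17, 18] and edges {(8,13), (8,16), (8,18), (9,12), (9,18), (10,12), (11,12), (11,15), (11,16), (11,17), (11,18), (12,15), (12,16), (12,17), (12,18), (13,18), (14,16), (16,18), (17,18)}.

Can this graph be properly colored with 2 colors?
No, G is not 2-colorable

The clique on vertices [11, 12, 16, 18] has size 4 > 2, so it alone needs 4 colors.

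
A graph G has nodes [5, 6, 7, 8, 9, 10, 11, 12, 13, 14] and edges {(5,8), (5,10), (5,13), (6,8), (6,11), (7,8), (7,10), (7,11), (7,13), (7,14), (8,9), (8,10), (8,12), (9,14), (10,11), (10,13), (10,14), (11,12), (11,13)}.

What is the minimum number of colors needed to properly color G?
χ(G) = 4

Clique number ω(G) = 4 (lower bound: χ ≥ ω).
The clique on [7, 10, 11, 13] has size 4, forcing χ ≥ 4, and the coloring below uses 4 colors, so χ(G) = 4.
A valid 4-coloring: color 1: [6, 9, 10, 12]; color 2: [8, 11, 14]; color 3: [5, 7]; color 4: [13].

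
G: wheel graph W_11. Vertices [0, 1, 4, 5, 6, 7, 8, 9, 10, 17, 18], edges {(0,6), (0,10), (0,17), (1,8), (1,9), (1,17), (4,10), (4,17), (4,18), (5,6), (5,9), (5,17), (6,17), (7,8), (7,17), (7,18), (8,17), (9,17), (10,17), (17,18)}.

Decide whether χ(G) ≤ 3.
Yes, G is 3-colorable

A valid 3-coloring: color 1: [17]; color 2: [0, 1, 4, 5, 7]; color 3: [6, 8, 9, 10, 18].
(χ(G) = 3 ≤ 3.)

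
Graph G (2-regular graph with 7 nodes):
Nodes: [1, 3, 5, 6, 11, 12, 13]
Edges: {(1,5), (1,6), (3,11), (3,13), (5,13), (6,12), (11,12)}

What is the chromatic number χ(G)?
Clique number ω(G) = 2 (lower bound: χ ≥ ω).
Odd cycle [13, 5, 1, 6, 12, 11, 3] needs 3 colors (χ ≥ 3).
The coloring below uses 3 colors, so χ(G) = 3.
A valid 3-coloring: color 1: [1, 11, 13]; color 2: [3, 5, 6]; color 3: [12].

χ(G) = 3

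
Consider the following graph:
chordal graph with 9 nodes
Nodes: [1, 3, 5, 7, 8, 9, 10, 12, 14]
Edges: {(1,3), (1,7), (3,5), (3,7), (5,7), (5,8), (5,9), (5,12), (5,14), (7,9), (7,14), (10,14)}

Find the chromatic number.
χ(G) = 3

Clique number ω(G) = 3 (lower bound: χ ≥ ω).
The clique on [1, 3, 7] has size 3, forcing χ ≥ 3, and the coloring below uses 3 colors, so χ(G) = 3.
A valid 3-coloring: color 1: [1, 5, 10]; color 2: [7, 8, 12]; color 3: [3, 9, 14].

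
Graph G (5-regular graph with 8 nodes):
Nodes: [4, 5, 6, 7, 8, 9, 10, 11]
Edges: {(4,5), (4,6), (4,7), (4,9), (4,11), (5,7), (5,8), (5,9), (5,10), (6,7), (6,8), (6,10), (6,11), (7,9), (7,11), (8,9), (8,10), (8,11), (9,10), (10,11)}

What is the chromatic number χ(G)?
Clique number ω(G) = 4 (lower bound: χ ≥ ω).
The clique on [5, 8, 9, 10] has size 4, forcing χ ≥ 4, and the coloring below uses 4 colors, so χ(G) = 4.
A valid 4-coloring: color 1: [7, 10]; color 2: [6, 9]; color 3: [5, 11]; color 4: [4, 8].

χ(G) = 4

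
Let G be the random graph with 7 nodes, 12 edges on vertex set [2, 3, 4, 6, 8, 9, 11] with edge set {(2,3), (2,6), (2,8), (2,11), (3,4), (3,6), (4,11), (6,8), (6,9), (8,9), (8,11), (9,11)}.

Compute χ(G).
Clique number ω(G) = 3 (lower bound: χ ≥ ω).
The clique on [8, 9, 11] has size 3, forcing χ ≥ 3, and the coloring below uses 3 colors, so χ(G) = 3.
A valid 3-coloring: color 1: [6, 11]; color 2: [2, 4, 9]; color 3: [3, 8].

χ(G) = 3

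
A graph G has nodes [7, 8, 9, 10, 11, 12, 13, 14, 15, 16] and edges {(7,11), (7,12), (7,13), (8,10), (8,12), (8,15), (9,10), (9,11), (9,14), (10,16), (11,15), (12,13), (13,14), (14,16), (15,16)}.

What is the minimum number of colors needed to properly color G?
Clique number ω(G) = 3 (lower bound: χ ≥ ω).
The clique on [7, 12, 13] has size 3, forcing χ ≥ 3, and the coloring below uses 3 colors, so χ(G) = 3.
A valid 3-coloring: color 1: [10, 12, 14, 15]; color 2: [7, 8, 9, 16]; color 3: [11, 13].

χ(G) = 3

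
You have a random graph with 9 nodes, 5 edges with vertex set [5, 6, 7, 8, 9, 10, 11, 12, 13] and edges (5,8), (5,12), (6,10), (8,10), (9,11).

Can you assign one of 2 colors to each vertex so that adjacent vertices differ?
Yes, G is 2-colorable

A valid 2-coloring: color 1: [6, 7, 8, 11, 12, 13]; color 2: [5, 9, 10].
(χ(G) = 2 ≤ 2.)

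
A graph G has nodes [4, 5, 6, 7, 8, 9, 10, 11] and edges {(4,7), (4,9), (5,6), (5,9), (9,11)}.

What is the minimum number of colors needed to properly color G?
Clique number ω(G) = 2 (lower bound: χ ≥ ω).
The graph is bipartite (no odd cycle), so 2 colors suffice: χ(G) = 2.
A valid 2-coloring: color 1: [6, 7, 8, 9, 10]; color 2: [4, 5, 11].

χ(G) = 2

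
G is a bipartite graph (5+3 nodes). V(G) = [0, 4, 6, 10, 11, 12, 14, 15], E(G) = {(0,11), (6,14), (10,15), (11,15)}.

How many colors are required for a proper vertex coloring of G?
χ(G) = 2

Clique number ω(G) = 2 (lower bound: χ ≥ ω).
The graph is bipartite (no odd cycle), so 2 colors suffice: χ(G) = 2.
A valid 2-coloring: color 1: [4, 10, 11, 12, 14]; color 2: [0, 6, 15].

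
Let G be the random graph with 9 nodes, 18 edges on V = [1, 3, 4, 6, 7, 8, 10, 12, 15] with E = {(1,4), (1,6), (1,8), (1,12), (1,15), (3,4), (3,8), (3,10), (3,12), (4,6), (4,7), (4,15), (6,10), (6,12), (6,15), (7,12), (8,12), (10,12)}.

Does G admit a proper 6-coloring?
Yes, G is 6-colorable

A valid 6-coloring: color 1: [4, 12]; color 2: [6, 7, 8]; color 3: [1, 3]; color 4: [10, 15].
(χ(G) = 4 ≤ 6.)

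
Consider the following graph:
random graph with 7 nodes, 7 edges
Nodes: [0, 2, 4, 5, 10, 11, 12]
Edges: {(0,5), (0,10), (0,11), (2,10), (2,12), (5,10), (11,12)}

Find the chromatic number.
χ(G) = 3

Clique number ω(G) = 3 (lower bound: χ ≥ ω).
The clique on [0, 5, 10] has size 3, forcing χ ≥ 3, and the coloring below uses 3 colors, so χ(G) = 3.
A valid 3-coloring: color 1: [0, 4, 12]; color 2: [10, 11]; color 3: [2, 5].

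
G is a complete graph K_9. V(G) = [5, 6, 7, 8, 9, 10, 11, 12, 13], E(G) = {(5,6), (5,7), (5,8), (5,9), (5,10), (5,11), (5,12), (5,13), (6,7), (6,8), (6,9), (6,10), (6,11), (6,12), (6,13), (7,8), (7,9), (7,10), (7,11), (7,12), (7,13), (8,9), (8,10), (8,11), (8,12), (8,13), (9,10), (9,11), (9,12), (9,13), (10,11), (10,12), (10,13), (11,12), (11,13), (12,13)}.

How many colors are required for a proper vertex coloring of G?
Clique number ω(G) = 9 (lower bound: χ ≥ ω).
The clique on [5, 6, 7, 8, 9, 10, 11, 12, 13] has size 9, forcing χ ≥ 9, and the coloring below uses 9 colors, so χ(G) = 9.
A valid 9-coloring: color 1: [9]; color 2: [13]; color 3: [7]; color 4: [6]; color 5: [10]; color 6: [8]; color 7: [12]; color 8: [11]; color 9: [5].

χ(G) = 9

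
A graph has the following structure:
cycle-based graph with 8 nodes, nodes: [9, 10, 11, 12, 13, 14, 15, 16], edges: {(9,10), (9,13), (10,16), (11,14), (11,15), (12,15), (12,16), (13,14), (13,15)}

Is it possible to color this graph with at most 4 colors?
A valid 4-coloring: color 1: [9, 14, 15, 16]; color 2: [10, 11, 12, 13].
(χ(G) = 2 ≤ 4.)

Yes, G is 4-colorable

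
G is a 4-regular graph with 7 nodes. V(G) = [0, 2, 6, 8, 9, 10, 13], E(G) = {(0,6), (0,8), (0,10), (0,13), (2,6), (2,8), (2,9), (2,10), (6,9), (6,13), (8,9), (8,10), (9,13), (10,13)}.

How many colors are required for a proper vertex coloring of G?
Clique number ω(G) = 3 (lower bound: χ ≥ ω).
Suppose a proper 3-coloring c exists. The clique [0, 6, 13] takes 3 distinct colors; by symmetry let c(0) = 1, c(6) = 2, c(13) = 3.
- Vertex 9: neighbors [6, 13] already have colors [2, 3] ⇒ c(9) = 1.
- Vertex 2: neighbors [9, 6] already have colors [1, 2] ⇒ c(2) = 3.
- Vertex 8: neighbors [0, 2] already have colors [1, 3] ⇒ c(8) = 2.
- Vertex 10: neighbors [0, 8, 2] already have colors [1, 2, 3] — all 3 colors blocked. Contradiction.
The forced assignments end in a contradiction, so G has no proper 3-coloring (χ ≥ 4).
The coloring below uses 4 colors, so χ(G) = 4.
A valid 4-coloring: color 1: [6, 10]; color 2: [0, 9]; color 3: [8, 13]; color 4: [2].

χ(G) = 4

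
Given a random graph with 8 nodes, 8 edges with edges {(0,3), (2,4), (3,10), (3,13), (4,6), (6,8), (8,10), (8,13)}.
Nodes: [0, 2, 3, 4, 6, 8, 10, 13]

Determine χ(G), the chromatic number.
χ(G) = 2

Clique number ω(G) = 2 (lower bound: χ ≥ ω).
The graph is bipartite (no odd cycle), so 2 colors suffice: χ(G) = 2.
A valid 2-coloring: color 1: [3, 4, 8]; color 2: [0, 2, 6, 10, 13].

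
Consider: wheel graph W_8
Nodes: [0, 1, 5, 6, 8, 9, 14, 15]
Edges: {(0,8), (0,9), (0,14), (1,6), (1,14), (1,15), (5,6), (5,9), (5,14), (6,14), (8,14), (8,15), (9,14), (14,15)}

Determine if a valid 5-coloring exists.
Yes, G is 5-colorable

A valid 5-coloring: color 1: [14]; color 2: [0, 6, 15]; color 3: [1, 5, 8]; color 4: [9].
(χ(G) = 4 ≤ 5.)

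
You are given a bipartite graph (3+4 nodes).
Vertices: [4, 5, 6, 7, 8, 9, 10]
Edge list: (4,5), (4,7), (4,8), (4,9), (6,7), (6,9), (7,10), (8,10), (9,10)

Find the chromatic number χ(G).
χ(G) = 2

Clique number ω(G) = 2 (lower bound: χ ≥ ω).
The graph is bipartite (no odd cycle), so 2 colors suffice: χ(G) = 2.
A valid 2-coloring: color 1: [4, 6, 10]; color 2: [5, 7, 8, 9].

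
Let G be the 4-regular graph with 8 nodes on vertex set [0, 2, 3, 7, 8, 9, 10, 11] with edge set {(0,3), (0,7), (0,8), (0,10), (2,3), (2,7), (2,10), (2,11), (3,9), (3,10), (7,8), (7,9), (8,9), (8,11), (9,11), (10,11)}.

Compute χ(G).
χ(G) = 3

Clique number ω(G) = 3 (lower bound: χ ≥ ω).
The clique on [0, 7, 8] has size 3, forcing χ ≥ 3, and the coloring below uses 3 colors, so χ(G) = 3.
A valid 3-coloring: color 1: [0, 2, 9]; color 2: [3, 7, 11]; color 3: [8, 10].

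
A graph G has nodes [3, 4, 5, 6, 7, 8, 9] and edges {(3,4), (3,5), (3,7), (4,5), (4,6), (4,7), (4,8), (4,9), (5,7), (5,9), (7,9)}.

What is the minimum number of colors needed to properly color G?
Clique number ω(G) = 4 (lower bound: χ ≥ ω).
The clique on [4, 5, 7, 9] has size 4, forcing χ ≥ 4, and the coloring below uses 4 colors, so χ(G) = 4.
A valid 4-coloring: color 1: [4]; color 2: [6, 7, 8]; color 3: [5]; color 4: [3, 9].

χ(G) = 4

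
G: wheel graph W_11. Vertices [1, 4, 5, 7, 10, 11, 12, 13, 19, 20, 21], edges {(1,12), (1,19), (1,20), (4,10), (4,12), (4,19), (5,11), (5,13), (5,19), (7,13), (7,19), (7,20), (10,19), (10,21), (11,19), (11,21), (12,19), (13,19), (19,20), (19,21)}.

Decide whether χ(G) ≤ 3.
A valid 3-coloring: color 1: [19]; color 2: [10, 11, 12, 13, 20]; color 3: [1, 4, 5, 7, 21].
(χ(G) = 3 ≤ 3.)

Yes, G is 3-colorable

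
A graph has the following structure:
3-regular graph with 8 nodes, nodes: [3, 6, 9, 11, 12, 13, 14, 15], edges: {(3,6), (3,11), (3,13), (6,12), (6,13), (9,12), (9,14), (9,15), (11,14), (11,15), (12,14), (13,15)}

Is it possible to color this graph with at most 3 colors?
A valid 3-coloring: color 1: [3, 12, 15]; color 2: [9, 11, 13]; color 3: [6, 14].
(χ(G) = 3 ≤ 3.)

Yes, G is 3-colorable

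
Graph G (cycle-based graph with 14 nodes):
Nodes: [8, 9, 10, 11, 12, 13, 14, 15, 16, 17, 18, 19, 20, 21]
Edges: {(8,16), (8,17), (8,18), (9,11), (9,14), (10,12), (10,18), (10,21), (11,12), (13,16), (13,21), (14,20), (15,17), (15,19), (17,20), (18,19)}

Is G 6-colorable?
A valid 6-coloring: color 1: [8, 9, 10, 13, 19, 20]; color 2: [11, 14, 16, 17, 18, 21]; color 3: [12, 15].
(χ(G) = 3 ≤ 6.)

Yes, G is 6-colorable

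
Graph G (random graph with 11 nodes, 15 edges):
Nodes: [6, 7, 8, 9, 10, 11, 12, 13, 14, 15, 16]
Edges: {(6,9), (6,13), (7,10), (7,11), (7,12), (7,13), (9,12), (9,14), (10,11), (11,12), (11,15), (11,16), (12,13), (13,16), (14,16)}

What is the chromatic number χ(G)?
Clique number ω(G) = 3 (lower bound: χ ≥ ω).
The clique on [7, 10, 11] has size 3, forcing χ ≥ 3, and the coloring below uses 3 colors, so χ(G) = 3.
A valid 3-coloring: color 1: [8, 9, 11, 13]; color 2: [6, 7, 14, 15]; color 3: [10, 12, 16].

χ(G) = 3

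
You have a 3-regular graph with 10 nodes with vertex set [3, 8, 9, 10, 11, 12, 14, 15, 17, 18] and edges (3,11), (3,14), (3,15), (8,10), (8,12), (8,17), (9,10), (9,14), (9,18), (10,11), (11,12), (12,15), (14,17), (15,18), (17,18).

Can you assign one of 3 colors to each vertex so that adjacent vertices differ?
Yes, G is 3-colorable

A valid 3-coloring: color 1: [3, 10, 12, 18]; color 2: [8, 11, 14, 15]; color 3: [9, 17].
(χ(G) = 3 ≤ 3.)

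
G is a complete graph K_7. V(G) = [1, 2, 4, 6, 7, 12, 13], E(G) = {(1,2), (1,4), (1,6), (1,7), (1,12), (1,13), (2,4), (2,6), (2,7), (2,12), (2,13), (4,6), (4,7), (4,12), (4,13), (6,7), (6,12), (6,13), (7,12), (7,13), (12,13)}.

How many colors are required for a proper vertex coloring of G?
Clique number ω(G) = 7 (lower bound: χ ≥ ω).
The clique on [1, 2, 4, 6, 7, 12, 13] has size 7, forcing χ ≥ 7, and the coloring below uses 7 colors, so χ(G) = 7.
A valid 7-coloring: color 1: [2]; color 2: [12]; color 3: [1]; color 4: [13]; color 5: [7]; color 6: [4]; color 7: [6].

χ(G) = 7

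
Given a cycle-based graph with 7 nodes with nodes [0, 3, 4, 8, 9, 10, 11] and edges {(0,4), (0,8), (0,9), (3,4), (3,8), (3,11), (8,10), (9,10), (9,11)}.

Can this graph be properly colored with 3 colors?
Yes, G is 3-colorable

A valid 3-coloring: color 1: [0, 3, 10]; color 2: [4, 8, 9]; color 3: [11].
(χ(G) = 3 ≤ 3.)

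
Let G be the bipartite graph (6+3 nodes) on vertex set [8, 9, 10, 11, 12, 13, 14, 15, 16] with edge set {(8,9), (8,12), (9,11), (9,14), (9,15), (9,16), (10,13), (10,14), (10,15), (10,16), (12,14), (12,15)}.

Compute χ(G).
χ(G) = 2

Clique number ω(G) = 2 (lower bound: χ ≥ ω).
The graph is bipartite (no odd cycle), so 2 colors suffice: χ(G) = 2.
A valid 2-coloring: color 1: [9, 10, 12]; color 2: [8, 11, 13, 14, 15, 16].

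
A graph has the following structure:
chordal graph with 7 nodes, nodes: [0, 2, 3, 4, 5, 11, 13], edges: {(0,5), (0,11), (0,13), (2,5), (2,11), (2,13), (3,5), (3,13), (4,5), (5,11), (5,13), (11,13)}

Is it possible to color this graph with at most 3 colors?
No, G is not 3-colorable

The clique on vertices [0, 5, 11, 13] has size 4 > 3, so it alone needs 4 colors.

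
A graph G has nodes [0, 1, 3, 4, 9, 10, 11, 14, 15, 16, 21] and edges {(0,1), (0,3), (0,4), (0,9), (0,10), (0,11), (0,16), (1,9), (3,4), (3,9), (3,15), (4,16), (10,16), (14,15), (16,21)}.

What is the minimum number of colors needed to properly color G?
χ(G) = 3

Clique number ω(G) = 3 (lower bound: χ ≥ ω).
The clique on [0, 1, 9] has size 3, forcing χ ≥ 3, and the coloring below uses 3 colors, so χ(G) = 3.
A valid 3-coloring: color 1: [0, 15, 21]; color 2: [1, 3, 11, 14, 16]; color 3: [4, 9, 10].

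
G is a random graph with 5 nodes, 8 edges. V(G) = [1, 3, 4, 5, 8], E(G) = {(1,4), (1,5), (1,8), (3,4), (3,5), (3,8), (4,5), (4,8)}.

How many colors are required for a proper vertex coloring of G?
χ(G) = 3

Clique number ω(G) = 3 (lower bound: χ ≥ ω).
The clique on [1, 4, 8] has size 3, forcing χ ≥ 3, and the coloring below uses 3 colors, so χ(G) = 3.
A valid 3-coloring: color 1: [4]; color 2: [5, 8]; color 3: [1, 3].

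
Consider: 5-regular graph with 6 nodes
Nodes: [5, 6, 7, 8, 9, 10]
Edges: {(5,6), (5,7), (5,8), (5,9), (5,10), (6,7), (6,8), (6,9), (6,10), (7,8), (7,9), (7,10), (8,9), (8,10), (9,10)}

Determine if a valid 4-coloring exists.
The clique on vertices [5, 6, 7, 8, 9, 10] has size 6 > 4, so it alone needs 6 colors.

No, G is not 4-colorable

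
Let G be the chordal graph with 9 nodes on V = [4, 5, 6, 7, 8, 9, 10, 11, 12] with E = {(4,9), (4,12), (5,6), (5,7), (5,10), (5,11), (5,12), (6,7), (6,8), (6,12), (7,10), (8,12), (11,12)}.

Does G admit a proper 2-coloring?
The clique on vertices [6, 8, 12] has size 3 > 2, so it alone needs 3 colors.

No, G is not 2-colorable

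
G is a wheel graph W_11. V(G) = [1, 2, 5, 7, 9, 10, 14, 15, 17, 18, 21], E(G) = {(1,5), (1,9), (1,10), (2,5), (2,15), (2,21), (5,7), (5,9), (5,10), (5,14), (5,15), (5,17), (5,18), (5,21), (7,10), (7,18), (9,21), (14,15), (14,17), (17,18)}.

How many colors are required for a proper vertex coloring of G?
χ(G) = 3

Clique number ω(G) = 3 (lower bound: χ ≥ ω).
The clique on [1, 5, 9] has size 3, forcing χ ≥ 3, and the coloring below uses 3 colors, so χ(G) = 3.
A valid 3-coloring: color 1: [5]; color 2: [2, 9, 10, 14, 18]; color 3: [1, 7, 15, 17, 21].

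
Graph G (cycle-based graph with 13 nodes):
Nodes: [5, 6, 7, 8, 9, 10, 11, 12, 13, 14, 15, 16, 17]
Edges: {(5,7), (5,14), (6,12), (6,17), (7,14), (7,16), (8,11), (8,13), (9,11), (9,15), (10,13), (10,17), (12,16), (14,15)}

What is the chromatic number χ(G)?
χ(G) = 3

Clique number ω(G) = 3 (lower bound: χ ≥ ω).
The clique on [5, 7, 14] has size 3, forcing χ ≥ 3, and the coloring below uses 3 colors, so χ(G) = 3.
A valid 3-coloring: color 1: [7, 11, 12, 13, 15, 17]; color 2: [6, 8, 9, 10, 14, 16]; color 3: [5].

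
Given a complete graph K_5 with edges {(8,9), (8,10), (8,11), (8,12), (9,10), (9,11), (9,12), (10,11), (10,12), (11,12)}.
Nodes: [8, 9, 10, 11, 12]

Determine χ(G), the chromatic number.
χ(G) = 5

Clique number ω(G) = 5 (lower bound: χ ≥ ω).
The clique on [8, 9, 10, 11, 12] has size 5, forcing χ ≥ 5, and the coloring below uses 5 colors, so χ(G) = 5.
A valid 5-coloring: color 1: [9]; color 2: [8]; color 3: [12]; color 4: [11]; color 5: [10].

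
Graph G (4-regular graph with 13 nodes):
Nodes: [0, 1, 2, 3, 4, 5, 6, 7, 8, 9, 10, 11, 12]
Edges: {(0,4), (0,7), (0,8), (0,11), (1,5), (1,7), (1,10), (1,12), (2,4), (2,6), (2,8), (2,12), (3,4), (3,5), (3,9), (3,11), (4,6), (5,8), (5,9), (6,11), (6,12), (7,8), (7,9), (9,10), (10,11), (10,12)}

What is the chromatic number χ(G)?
Clique number ω(G) = 3 (lower bound: χ ≥ ω).
The clique on [0, 7, 8] has size 3, forcing χ ≥ 3, and the coloring below uses 3 colors, so χ(G) = 3.
A valid 3-coloring: color 1: [4, 5, 7, 11, 12]; color 2: [0, 2, 3, 10]; color 3: [1, 6, 8, 9].

χ(G) = 3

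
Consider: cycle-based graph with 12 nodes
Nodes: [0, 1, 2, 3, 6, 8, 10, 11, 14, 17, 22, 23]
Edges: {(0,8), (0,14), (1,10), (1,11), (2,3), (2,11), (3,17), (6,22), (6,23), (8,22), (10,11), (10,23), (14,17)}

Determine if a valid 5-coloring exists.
A valid 5-coloring: color 1: [3, 6, 8, 10, 14]; color 2: [0, 11, 17, 22, 23]; color 3: [1, 2].
(χ(G) = 3 ≤ 5.)

Yes, G is 5-colorable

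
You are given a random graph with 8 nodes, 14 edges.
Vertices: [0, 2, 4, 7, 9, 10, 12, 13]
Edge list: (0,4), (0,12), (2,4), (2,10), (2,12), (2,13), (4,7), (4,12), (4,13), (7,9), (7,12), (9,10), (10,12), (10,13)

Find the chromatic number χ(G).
χ(G) = 3

Clique number ω(G) = 3 (lower bound: χ ≥ ω).
The clique on [2, 10, 12] has size 3, forcing χ ≥ 3, and the coloring below uses 3 colors, so χ(G) = 3.
A valid 3-coloring: color 1: [4, 10]; color 2: [9, 12, 13]; color 3: [0, 2, 7].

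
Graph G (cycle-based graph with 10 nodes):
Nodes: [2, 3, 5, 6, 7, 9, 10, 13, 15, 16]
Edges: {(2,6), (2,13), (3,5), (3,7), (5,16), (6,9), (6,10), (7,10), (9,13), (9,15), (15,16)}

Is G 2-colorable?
A valid 2-coloring: color 1: [2, 3, 9, 10, 16]; color 2: [5, 6, 7, 13, 15].
(χ(G) = 2 ≤ 2.)

Yes, G is 2-colorable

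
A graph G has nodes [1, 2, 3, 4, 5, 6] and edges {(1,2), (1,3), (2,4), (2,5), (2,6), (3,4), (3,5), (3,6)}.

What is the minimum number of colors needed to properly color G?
χ(G) = 2

Clique number ω(G) = 2 (lower bound: χ ≥ ω).
The graph is bipartite (no odd cycle), so 2 colors suffice: χ(G) = 2.
A valid 2-coloring: color 1: [2, 3]; color 2: [1, 4, 5, 6].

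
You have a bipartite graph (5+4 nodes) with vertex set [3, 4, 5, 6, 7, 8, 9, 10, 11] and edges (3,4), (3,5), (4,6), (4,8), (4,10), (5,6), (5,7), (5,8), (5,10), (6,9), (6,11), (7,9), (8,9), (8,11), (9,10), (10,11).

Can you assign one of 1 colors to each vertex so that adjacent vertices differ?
No, G is not 1-colorable

Edge (8,9) forces its endpoints to differ, so 1 color is not enough.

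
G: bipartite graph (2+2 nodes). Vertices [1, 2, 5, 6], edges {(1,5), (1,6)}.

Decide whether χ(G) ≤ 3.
A valid 3-coloring: color 1: [1, 2]; color 2: [5, 6].
(χ(G) = 2 ≤ 3.)

Yes, G is 3-colorable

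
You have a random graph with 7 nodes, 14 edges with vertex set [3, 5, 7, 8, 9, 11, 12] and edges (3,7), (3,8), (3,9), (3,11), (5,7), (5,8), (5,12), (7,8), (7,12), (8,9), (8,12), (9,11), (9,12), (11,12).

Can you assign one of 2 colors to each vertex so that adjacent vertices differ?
No, G is not 2-colorable

The clique on vertices [5, 7, 8, 12] has size 4 > 2, so it alone needs 4 colors.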